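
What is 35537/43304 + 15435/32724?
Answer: 50869723/39363336 ≈ 1.2923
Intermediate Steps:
35537/43304 + 15435/32724 = 35537*(1/43304) + 15435*(1/32724) = 35537/43304 + 1715/3636 = 50869723/39363336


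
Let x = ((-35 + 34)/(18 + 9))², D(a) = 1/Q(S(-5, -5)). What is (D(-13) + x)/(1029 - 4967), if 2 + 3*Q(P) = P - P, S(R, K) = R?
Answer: 2185/5741604 ≈ 0.00038056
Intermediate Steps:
Q(P) = -⅔ (Q(P) = -⅔ + (P - P)/3 = -⅔ + (⅓)*0 = -⅔ + 0 = -⅔)
D(a) = -3/2 (D(a) = 1/(-⅔) = -3/2)
x = 1/729 (x = (-1/27)² = 1/729 ≈ 0.0013717)
(D(-13) + x)/(1029 - 4967) = (-3/2 + 1/729)/(1029 - 4967) = -2185/1458/(-3938) = -2185/1458*(-1/3938) = 2185/5741604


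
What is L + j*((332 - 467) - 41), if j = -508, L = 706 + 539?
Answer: 90653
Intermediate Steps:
L = 1245
L + j*((332 - 467) - 41) = 1245 - 508*((332 - 467) - 41) = 1245 - 508*(-135 - 41) = 1245 - 508*(-176) = 1245 + 89408 = 90653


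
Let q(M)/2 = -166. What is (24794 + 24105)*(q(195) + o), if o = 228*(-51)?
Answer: -584832040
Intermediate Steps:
o = -11628
q(M) = -332 (q(M) = 2*(-166) = -332)
(24794 + 24105)*(q(195) + o) = (24794 + 24105)*(-332 - 11628) = 48899*(-11960) = -584832040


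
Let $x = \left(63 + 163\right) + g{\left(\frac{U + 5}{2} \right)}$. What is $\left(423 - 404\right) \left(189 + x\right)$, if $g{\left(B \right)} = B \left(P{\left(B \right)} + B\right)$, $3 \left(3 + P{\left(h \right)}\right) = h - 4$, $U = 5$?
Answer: $\frac{24320}{3} \approx 8106.7$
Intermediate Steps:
$P{\left(h \right)} = - \frac{13}{3} + \frac{h}{3}$ ($P{\left(h \right)} = -3 + \frac{h - 4}{3} = -3 + \frac{-4 + h}{3} = -3 + \left(- \frac{4}{3} + \frac{h}{3}\right) = - \frac{13}{3} + \frac{h}{3}$)
$g{\left(B \right)} = B \left(- \frac{13}{3} + \frac{4 B}{3}\right)$ ($g{\left(B \right)} = B \left(\left(- \frac{13}{3} + \frac{B}{3}\right) + B\right) = B \left(- \frac{13}{3} + \frac{4 B}{3}\right)$)
$x = \frac{713}{3}$ ($x = \left(63 + 163\right) + \frac{\frac{5 + 5}{2} \left(-13 + 4 \frac{5 + 5}{2}\right)}{3} = 226 + \frac{10 \cdot \frac{1}{2} \left(-13 + 4 \cdot 10 \cdot \frac{1}{2}\right)}{3} = 226 + \frac{1}{3} \cdot 5 \left(-13 + 4 \cdot 5\right) = 226 + \frac{1}{3} \cdot 5 \left(-13 + 20\right) = 226 + \frac{1}{3} \cdot 5 \cdot 7 = 226 + \frac{35}{3} = \frac{713}{3} \approx 237.67$)
$\left(423 - 404\right) \left(189 + x\right) = \left(423 - 404\right) \left(189 + \frac{713}{3}\right) = 19 \cdot \frac{1280}{3} = \frac{24320}{3}$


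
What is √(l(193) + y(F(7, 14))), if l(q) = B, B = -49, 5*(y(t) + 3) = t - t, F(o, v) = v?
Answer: 2*I*√13 ≈ 7.2111*I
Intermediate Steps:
y(t) = -3 (y(t) = -3 + (t - t)/5 = -3 + (⅕)*0 = -3 + 0 = -3)
l(q) = -49
√(l(193) + y(F(7, 14))) = √(-49 - 3) = √(-52) = 2*I*√13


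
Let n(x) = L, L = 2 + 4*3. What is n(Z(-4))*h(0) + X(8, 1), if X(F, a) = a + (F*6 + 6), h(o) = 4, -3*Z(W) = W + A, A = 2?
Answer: 111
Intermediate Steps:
L = 14 (L = 2 + 12 = 14)
Z(W) = -⅔ - W/3 (Z(W) = -(W + 2)/3 = -(2 + W)/3 = -⅔ - W/3)
n(x) = 14
X(F, a) = 6 + a + 6*F (X(F, a) = a + (6*F + 6) = a + (6 + 6*F) = 6 + a + 6*F)
n(Z(-4))*h(0) + X(8, 1) = 14*4 + (6 + 1 + 6*8) = 56 + (6 + 1 + 48) = 56 + 55 = 111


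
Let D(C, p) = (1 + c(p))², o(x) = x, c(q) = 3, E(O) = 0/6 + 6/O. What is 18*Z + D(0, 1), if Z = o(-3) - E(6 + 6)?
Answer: -47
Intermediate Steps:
E(O) = 6/O (E(O) = 0*(⅙) + 6/O = 0 + 6/O = 6/O)
D(C, p) = 16 (D(C, p) = (1 + 3)² = 4² = 16)
Z = -7/2 (Z = -3 - 6/(6 + 6) = -3 - 6/12 = -3 - 1*½ = -3 - ½ = -7/2 ≈ -3.5000)
18*Z + D(0, 1) = 18*(-7/2) + 16 = -63 + 16 = -47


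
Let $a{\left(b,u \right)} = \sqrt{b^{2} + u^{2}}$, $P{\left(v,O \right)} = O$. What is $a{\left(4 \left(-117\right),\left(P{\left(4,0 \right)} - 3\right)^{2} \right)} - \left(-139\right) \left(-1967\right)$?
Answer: $-273413 + 9 \sqrt{2705} \approx -2.7295 \cdot 10^{5}$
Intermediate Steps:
$a{\left(4 \left(-117\right),\left(P{\left(4,0 \right)} - 3\right)^{2} \right)} - \left(-139\right) \left(-1967\right) = \sqrt{\left(4 \left(-117\right)\right)^{2} + \left(\left(0 - 3\right)^{2}\right)^{2}} - \left(-139\right) \left(-1967\right) = \sqrt{\left(-468\right)^{2} + \left(\left(-3\right)^{2}\right)^{2}} - 273413 = \sqrt{219024 + 9^{2}} - 273413 = \sqrt{219024 + 81} - 273413 = \sqrt{219105} - 273413 = 9 \sqrt{2705} - 273413 = -273413 + 9 \sqrt{2705}$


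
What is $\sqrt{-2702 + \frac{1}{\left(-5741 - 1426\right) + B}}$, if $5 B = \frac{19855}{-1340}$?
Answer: $\frac{i \sqrt{249418604683545042}}{9607751} \approx 51.981 i$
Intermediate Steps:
$B = - \frac{3971}{1340}$ ($B = \frac{19855 \frac{1}{-1340}}{5} = \frac{19855 \left(- \frac{1}{1340}\right)}{5} = \frac{1}{5} \left(- \frac{3971}{268}\right) = - \frac{3971}{1340} \approx -2.9634$)
$\sqrt{-2702 + \frac{1}{\left(-5741 - 1426\right) + B}} = \sqrt{-2702 + \frac{1}{\left(-5741 - 1426\right) - \frac{3971}{1340}}} = \sqrt{-2702 + \frac{1}{-7167 - \frac{3971}{1340}}} = \sqrt{-2702 + \frac{1}{- \frac{9607751}{1340}}} = \sqrt{-2702 - \frac{1340}{9607751}} = \sqrt{- \frac{25960144542}{9607751}} = \frac{i \sqrt{249418604683545042}}{9607751}$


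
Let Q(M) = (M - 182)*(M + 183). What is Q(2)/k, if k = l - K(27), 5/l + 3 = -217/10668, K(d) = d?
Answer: 51093300/43967 ≈ 1162.1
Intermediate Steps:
Q(M) = (-182 + M)*(183 + M)
l = -7620/4603 (l = 5/(-3 - 217/10668) = 5/(-3 - 217*1/10668) = 5/(-3 - 31/1524) = 5/(-4603/1524) = 5*(-1524/4603) = -7620/4603 ≈ -1.6554)
k = -131901/4603 (k = -7620/4603 - 1*27 = -7620/4603 - 27 = -131901/4603 ≈ -28.655)
Q(2)/k = (-33306 + 2 + 2**2)/(-131901/4603) = (-33306 + 2 + 4)*(-4603/131901) = -33300*(-4603/131901) = 51093300/43967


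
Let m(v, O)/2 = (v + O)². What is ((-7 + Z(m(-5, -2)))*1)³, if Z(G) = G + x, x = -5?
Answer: 636056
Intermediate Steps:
m(v, O) = 2*(O + v)² (m(v, O) = 2*(v + O)² = 2*(O + v)²)
Z(G) = -5 + G (Z(G) = G - 5 = -5 + G)
((-7 + Z(m(-5, -2)))*1)³ = ((-7 + (-5 + 2*(-2 - 5)²))*1)³ = ((-7 + (-5 + 2*(-7)²))*1)³ = ((-7 + (-5 + 2*49))*1)³ = ((-7 + (-5 + 98))*1)³ = ((-7 + 93)*1)³ = (86*1)³ = 86³ = 636056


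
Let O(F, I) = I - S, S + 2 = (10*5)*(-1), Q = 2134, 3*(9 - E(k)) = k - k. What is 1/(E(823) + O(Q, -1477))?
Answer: -1/1416 ≈ -0.00070621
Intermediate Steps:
E(k) = 9 (E(k) = 9 - (k - k)/3 = 9 - 1/3*0 = 9 + 0 = 9)
S = -52 (S = -2 + (10*5)*(-1) = -2 + 50*(-1) = -2 - 50 = -52)
O(F, I) = 52 + I (O(F, I) = I - 1*(-52) = I + 52 = 52 + I)
1/(E(823) + O(Q, -1477)) = 1/(9 + (52 - 1477)) = 1/(9 - 1425) = 1/(-1416) = -1/1416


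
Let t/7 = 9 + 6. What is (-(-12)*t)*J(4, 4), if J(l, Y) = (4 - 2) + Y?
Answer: 7560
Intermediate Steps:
J(l, Y) = 2 + Y
t = 105 (t = 7*(9 + 6) = 7*15 = 105)
(-(-12)*t)*J(4, 4) = (-(-12)*105)*(2 + 4) = -12*(-105)*6 = 1260*6 = 7560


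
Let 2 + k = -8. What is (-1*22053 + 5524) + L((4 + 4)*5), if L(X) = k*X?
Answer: -16929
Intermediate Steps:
k = -10 (k = -2 - 8 = -10)
L(X) = -10*X
(-1*22053 + 5524) + L((4 + 4)*5) = (-1*22053 + 5524) - 10*(4 + 4)*5 = (-22053 + 5524) - 80*5 = -16529 - 10*40 = -16529 - 400 = -16929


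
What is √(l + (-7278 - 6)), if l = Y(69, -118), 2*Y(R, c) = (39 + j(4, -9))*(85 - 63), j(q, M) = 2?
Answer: I*√6833 ≈ 82.662*I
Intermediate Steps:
Y(R, c) = 451 (Y(R, c) = ((39 + 2)*(85 - 63))/2 = (41*22)/2 = (½)*902 = 451)
l = 451
√(l + (-7278 - 6)) = √(451 + (-7278 - 6)) = √(451 - 7284) = √(-6833) = I*√6833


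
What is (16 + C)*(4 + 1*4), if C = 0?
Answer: 128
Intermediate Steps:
(16 + C)*(4 + 1*4) = (16 + 0)*(4 + 1*4) = 16*(4 + 4) = 16*8 = 128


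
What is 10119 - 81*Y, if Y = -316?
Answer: 35715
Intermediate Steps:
10119 - 81*Y = 10119 - 81*(-316) = 10119 - 1*(-25596) = 10119 + 25596 = 35715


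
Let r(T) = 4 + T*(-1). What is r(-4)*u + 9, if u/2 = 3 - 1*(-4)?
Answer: 121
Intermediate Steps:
r(T) = 4 - T
u = 14 (u = 2*(3 - 1*(-4)) = 2*(3 + 4) = 2*7 = 14)
r(-4)*u + 9 = (4 - 1*(-4))*14 + 9 = (4 + 4)*14 + 9 = 8*14 + 9 = 112 + 9 = 121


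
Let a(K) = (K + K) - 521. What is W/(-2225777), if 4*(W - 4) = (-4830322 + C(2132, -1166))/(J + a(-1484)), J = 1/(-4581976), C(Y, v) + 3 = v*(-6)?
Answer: -5589040486586/35582415761208905 ≈ -0.00015707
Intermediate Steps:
C(Y, v) = -3 - 6*v (C(Y, v) = -3 + v*(-6) = -3 - 6*v)
a(K) = -521 + 2*K (a(K) = 2*K - 521 = -521 + 2*K)
J = -1/4581976 ≈ -2.1825e-7
W = 5589040486586/15986514265 (W = 4 + ((-4830322 + (-3 - 6*(-1166)))/(-1/4581976 + (-521 + 2*(-1484))))/4 = 4 + ((-4830322 + (-3 + 6996))/(-1/4581976 + (-521 - 2968)))/4 = 4 + ((-4830322 + 6993)/(-1/4581976 - 3489))/4 = 4 + (-4823329/(-15986514265/4581976))/4 = 4 + (-4823329*(-4581976/15986514265))/4 = 4 + (¼)*(22100377718104/15986514265) = 4 + 5525094429526/15986514265 = 5589040486586/15986514265 ≈ 349.61)
W/(-2225777) = (5589040486586/15986514265)/(-2225777) = (5589040486586/15986514265)*(-1/2225777) = -5589040486586/35582415761208905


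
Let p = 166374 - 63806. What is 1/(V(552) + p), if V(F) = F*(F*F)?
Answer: 1/168299176 ≈ 5.9418e-9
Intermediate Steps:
p = 102568
V(F) = F³ (V(F) = F*F² = F³)
1/(V(552) + p) = 1/(552³ + 102568) = 1/(168196608 + 102568) = 1/168299176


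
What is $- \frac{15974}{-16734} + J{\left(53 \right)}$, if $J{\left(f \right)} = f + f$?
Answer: $\frac{894889}{8367} \approx 106.95$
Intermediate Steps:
$J{\left(f \right)} = 2 f$
$- \frac{15974}{-16734} + J{\left(53 \right)} = - \frac{15974}{-16734} + 2 \cdot 53 = \left(-15974\right) \left(- \frac{1}{16734}\right) + 106 = \frac{7987}{8367} + 106 = \frac{894889}{8367}$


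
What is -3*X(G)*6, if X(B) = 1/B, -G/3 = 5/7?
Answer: 42/5 ≈ 8.4000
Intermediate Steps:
G = -15/7 ≈ -2.1429
-3*X(G)*6 = -3/(-15/7)*6 = -3*(-7/15)*6 = (7/5)*6 = 42/5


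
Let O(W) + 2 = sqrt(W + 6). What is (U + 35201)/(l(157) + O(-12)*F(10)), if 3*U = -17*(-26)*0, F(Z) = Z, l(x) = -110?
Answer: -457613/1750 - 35201*I*sqrt(6)/1750 ≈ -261.49 - 49.271*I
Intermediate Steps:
O(W) = -2 + sqrt(6 + W) (O(W) = -2 + sqrt(W + 6) = -2 + sqrt(6 + W))
U = 0 (U = (-17*(-26)*0)/3 = (442*0)/3 = (1/3)*0 = 0)
(U + 35201)/(l(157) + O(-12)*F(10)) = (0 + 35201)/(-110 + (-2 + sqrt(6 - 12))*10) = 35201/(-110 + (-2 + sqrt(-6))*10) = 35201/(-110 + (-2 + I*sqrt(6))*10) = 35201/(-110 + (-20 + 10*I*sqrt(6))) = 35201/(-130 + 10*I*sqrt(6))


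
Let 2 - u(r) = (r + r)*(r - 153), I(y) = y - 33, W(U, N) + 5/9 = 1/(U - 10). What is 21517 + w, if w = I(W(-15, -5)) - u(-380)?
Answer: 95976316/225 ≈ 4.2656e+5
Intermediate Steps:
W(U, N) = -5/9 + 1/(-10 + U) (W(U, N) = -5/9 + 1/(U - 10) = -5/9 + 1/(-10 + U))
I(y) = -33 + y
u(r) = 2 - 2*r*(-153 + r) (u(r) = 2 - (r + r)*(r - 153) = 2 - 2*r*(-153 + r))
w = 91134991/225 (w = (-33 + (59 - 5*(-15))/(9*(-10 - 15))) - (2 - 2*(-380)² + 306*(-380)) = (-33 + (⅑)*(59 + 75)/(-25)) - (2 - 2*144400 - 116280) = (-33 + (⅑)*(-1/25)*134) - (2 - 288800 - 116280) = (-33 - 134/225) - 1*(-405078) = -7559/225 + 405078 = 91134991/225 ≈ 4.0504e+5)
21517 + w = 21517 + 91134991/225 = 95976316/225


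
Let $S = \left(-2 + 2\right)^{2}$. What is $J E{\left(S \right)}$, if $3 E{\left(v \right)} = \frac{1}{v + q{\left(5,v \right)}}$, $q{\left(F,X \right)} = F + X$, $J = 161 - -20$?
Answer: $\frac{181}{15} \approx 12.067$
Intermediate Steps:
$J = 181$ ($J = 161 + 20 = 181$)
$S = 0$ ($S = 0^{2} = 0$)
$E{\left(v \right)} = \frac{1}{3 \left(5 + 2 v\right)}$ ($E{\left(v \right)} = \frac{1}{3 \left(v + \left(5 + v\right)\right)} = \frac{1}{3 \left(5 + 2 v\right)}$)
$J E{\left(S \right)} = 181 \frac{1}{3 \left(5 + 2 \cdot 0\right)} = 181 \frac{1}{3 \left(5 + 0\right)} = 181 \frac{1}{3 \cdot 5} = 181 \cdot \frac{1}{3} \cdot \frac{1}{5} = 181 \cdot \frac{1}{15} = \frac{181}{15}$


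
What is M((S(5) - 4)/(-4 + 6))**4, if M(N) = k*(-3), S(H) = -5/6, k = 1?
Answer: 81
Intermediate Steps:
S(H) = -5/6 (S(H) = -5*1/6 = -5/6)
M(N) = -3 (M(N) = 1*(-3) = -3)
M((S(5) - 4)/(-4 + 6))**4 = (-3)**4 = 81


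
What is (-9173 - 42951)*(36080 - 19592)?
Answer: -859420512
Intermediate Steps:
(-9173 - 42951)*(36080 - 19592) = -52124*16488 = -859420512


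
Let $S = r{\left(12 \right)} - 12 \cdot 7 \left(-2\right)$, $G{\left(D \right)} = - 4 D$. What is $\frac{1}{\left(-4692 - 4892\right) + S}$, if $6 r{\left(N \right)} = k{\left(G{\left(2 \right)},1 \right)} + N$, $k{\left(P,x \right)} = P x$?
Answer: $- \frac{3}{28246} \approx -0.00010621$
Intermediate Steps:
$r{\left(N \right)} = - \frac{4}{3} + \frac{N}{6}$ ($r{\left(N \right)} = \frac{\left(-4\right) 2 \cdot 1 + N}{6} = \frac{\left(-8\right) 1 + N}{6} = \frac{-8 + N}{6} = - \frac{4}{3} + \frac{N}{6}$)
$S = \frac{506}{3}$ ($S = \left(- \frac{4}{3} + \frac{1}{6} \cdot 12\right) - 12 \cdot 7 \left(-2\right) = \left(- \frac{4}{3} + 2\right) - 84 \left(-2\right) = \frac{2}{3} - -168 = \frac{2}{3} + 168 = \frac{506}{3} \approx 168.67$)
$\frac{1}{\left(-4692 - 4892\right) + S} = \frac{1}{\left(-4692 - 4892\right) + \frac{506}{3}} = \frac{1}{-9584 + \frac{506}{3}} = \frac{1}{- \frac{28246}{3}} = - \frac{3}{28246}$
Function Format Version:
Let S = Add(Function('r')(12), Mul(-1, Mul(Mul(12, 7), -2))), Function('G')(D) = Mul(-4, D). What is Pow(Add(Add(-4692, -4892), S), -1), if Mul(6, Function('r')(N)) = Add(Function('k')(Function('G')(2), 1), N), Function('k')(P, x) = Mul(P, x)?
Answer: Rational(-3, 28246) ≈ -0.00010621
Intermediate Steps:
Function('r')(N) = Add(Rational(-4, 3), Mul(Rational(1, 6), N)) (Function('r')(N) = Mul(Rational(1, 6), Add(Mul(Mul(-4, 2), 1), N)) = Mul(Rational(1, 6), Add(Mul(-8, 1), N)) = Mul(Rational(1, 6), Add(-8, N)) = Add(Rational(-4, 3), Mul(Rational(1, 6), N)))
S = Rational(506, 3) (S = Add(Add(Rational(-4, 3), Mul(Rational(1, 6), 12)), Mul(-1, Mul(Mul(12, 7), -2))) = Add(Add(Rational(-4, 3), 2), Mul(-1, Mul(84, -2))) = Add(Rational(2, 3), Mul(-1, -168)) = Add(Rational(2, 3), 168) = Rational(506, 3) ≈ 168.67)
Pow(Add(Add(-4692, -4892), S), -1) = Pow(Add(Add(-4692, -4892), Rational(506, 3)), -1) = Pow(Add(-9584, Rational(506, 3)), -1) = Pow(Rational(-28246, 3), -1) = Rational(-3, 28246)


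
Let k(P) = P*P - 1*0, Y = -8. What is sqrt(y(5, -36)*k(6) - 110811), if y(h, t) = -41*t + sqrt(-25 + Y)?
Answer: sqrt(-57675 + 36*I*sqrt(33)) ≈ 0.4306 + 240.16*I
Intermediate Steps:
y(h, t) = -41*t + I*sqrt(33) (y(h, t) = -41*t + sqrt(-25 - 8) = -41*t + sqrt(-33) = -41*t + I*sqrt(33))
k(P) = P**2 (k(P) = P**2 + 0 = P**2)
sqrt(y(5, -36)*k(6) - 110811) = sqrt((-41*(-36) + I*sqrt(33))*6**2 - 110811) = sqrt((1476 + I*sqrt(33))*36 - 110811) = sqrt((53136 + 36*I*sqrt(33)) - 110811) = sqrt(-57675 + 36*I*sqrt(33))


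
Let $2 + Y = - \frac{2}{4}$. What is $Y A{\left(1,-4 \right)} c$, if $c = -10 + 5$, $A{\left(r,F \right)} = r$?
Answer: $\frac{25}{2} \approx 12.5$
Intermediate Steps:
$Y = - \frac{5}{2}$ ($Y = -2 - \frac{2}{4} = -2 - \frac{1}{2} = - \frac{5}{2} \approx -2.5$)
$c = -5$
$Y A{\left(1,-4 \right)} c = \left(- \frac{5}{2}\right) 1 \left(-5\right) = \left(- \frac{5}{2}\right) \left(-5\right) = \frac{25}{2}$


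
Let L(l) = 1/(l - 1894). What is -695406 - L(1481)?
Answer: -287202677/413 ≈ -6.9541e+5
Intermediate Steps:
L(l) = 1/(-1894 + l)
-695406 - L(1481) = -695406 - 1/(-1894 + 1481) = -695406 - 1/(-413) = -695406 - 1*(-1/413) = -695406 + 1/413 = -287202677/413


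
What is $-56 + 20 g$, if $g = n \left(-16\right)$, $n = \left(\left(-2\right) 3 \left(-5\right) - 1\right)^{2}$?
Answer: $-269176$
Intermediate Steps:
$n = 841$ ($n = \left(\left(-6\right) \left(-5\right) - 1\right)^{2} = \left(30 - 1\right)^{2} = 29^{2} = 841$)
$g = -13456$ ($g = 841 \left(-16\right) = -13456$)
$-56 + 20 g = -56 + 20 \left(-13456\right) = -56 - 269120 = -269176$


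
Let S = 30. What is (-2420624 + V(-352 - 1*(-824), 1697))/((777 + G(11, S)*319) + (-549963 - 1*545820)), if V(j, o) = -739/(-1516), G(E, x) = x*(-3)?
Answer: 3669665245/1703553456 ≈ 2.1541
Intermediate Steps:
G(E, x) = -3*x
V(j, o) = 739/1516 (V(j, o) = -739*(-1/1516) = 739/1516)
(-2420624 + V(-352 - 1*(-824), 1697))/((777 + G(11, S)*319) + (-549963 - 1*545820)) = (-2420624 + 739/1516)/((777 - 3*30*319) + (-549963 - 1*545820)) = -3669665245/(1516*((777 - 90*319) + (-549963 - 545820))) = -3669665245/(1516*((777 - 28710) - 1095783)) = -3669665245/(1516*(-27933 - 1095783)) = -3669665245/1516/(-1123716) = -3669665245/1516*(-1/1123716) = 3669665245/1703553456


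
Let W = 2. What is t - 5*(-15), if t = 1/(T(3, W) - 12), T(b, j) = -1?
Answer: 974/13 ≈ 74.923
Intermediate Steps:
t = -1/13 (t = 1/(-1 - 12) = 1/(-13) = -1/13 ≈ -0.076923)
t - 5*(-15) = -1/13 - 5*(-15) = -1/13 + 75 = 974/13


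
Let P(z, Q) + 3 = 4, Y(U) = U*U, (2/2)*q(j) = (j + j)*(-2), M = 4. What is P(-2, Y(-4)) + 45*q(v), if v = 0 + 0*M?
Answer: 1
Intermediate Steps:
v = 0 (v = 0 + 0*4 = 0 + 0 = 0)
q(j) = -4*j (q(j) = (j + j)*(-2) = (2*j)*(-2) = -4*j)
Y(U) = U**2
P(z, Q) = 1 (P(z, Q) = -3 + 4 = 1)
P(-2, Y(-4)) + 45*q(v) = 1 + 45*(-4*0) = 1 + 45*0 = 1 + 0 = 1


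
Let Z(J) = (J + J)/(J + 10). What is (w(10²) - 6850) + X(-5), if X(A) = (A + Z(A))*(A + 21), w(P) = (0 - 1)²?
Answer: -6961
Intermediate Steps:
Z(J) = 2*J/(10 + J) (Z(J) = (2*J)/(10 + J) = 2*J/(10 + J))
w(P) = 1 (w(P) = (-1)² = 1)
X(A) = (21 + A)*(A + 2*A/(10 + A)) (X(A) = (A + 2*A/(10 + A))*(A + 21) = (A + 2*A/(10 + A))*(21 + A) = (21 + A)*(A + 2*A/(10 + A)))
(w(10²) - 6850) + X(-5) = (1 - 6850) - 5*(252 + (-5)² + 33*(-5))/(10 - 5) = -6849 - 5*(252 + 25 - 165)/5 = -6849 - 5*⅕*112 = -6849 - 112 = -6961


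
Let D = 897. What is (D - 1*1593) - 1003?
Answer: -1699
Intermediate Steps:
(D - 1*1593) - 1003 = (897 - 1*1593) - 1003 = (897 - 1593) - 1003 = -696 - 1003 = -1699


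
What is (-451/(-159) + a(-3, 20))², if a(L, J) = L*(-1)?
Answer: 861184/25281 ≈ 34.064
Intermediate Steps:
a(L, J) = -L
(-451/(-159) + a(-3, 20))² = (-451/(-159) - 1*(-3))² = (-451*(-1/159) + 3)² = (451/159 + 3)² = (928/159)² = 861184/25281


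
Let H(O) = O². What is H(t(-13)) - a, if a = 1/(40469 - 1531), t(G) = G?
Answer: 6580521/38938 ≈ 169.00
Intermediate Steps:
a = 1/38938 ≈ 2.5682e-5
H(t(-13)) - a = (-13)² - 1*1/38938 = 169 - 1/38938 = 6580521/38938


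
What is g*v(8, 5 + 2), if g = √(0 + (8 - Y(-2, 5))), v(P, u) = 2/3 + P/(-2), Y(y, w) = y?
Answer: -10*√10/3 ≈ -10.541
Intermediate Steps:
v(P, u) = ⅔ - P/2 (v(P, u) = 2*(⅓) + P*(-½) = ⅔ - P/2)
g = √10 (g = √(0 + (8 - 1*(-2))) = √(0 + (8 + 2)) = √(0 + 10) = √10 ≈ 3.1623)
g*v(8, 5 + 2) = √10*(⅔ - ½*8) = √10*(⅔ - 4) = √10*(-10/3) = -10*√10/3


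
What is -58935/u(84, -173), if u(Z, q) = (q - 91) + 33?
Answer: 19645/77 ≈ 255.13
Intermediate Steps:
u(Z, q) = -58 + q (u(Z, q) = (-91 + q) + 33 = -58 + q)
-58935/u(84, -173) = -58935/(-58 - 173) = -58935/(-231) = -58935*(-1/231) = 19645/77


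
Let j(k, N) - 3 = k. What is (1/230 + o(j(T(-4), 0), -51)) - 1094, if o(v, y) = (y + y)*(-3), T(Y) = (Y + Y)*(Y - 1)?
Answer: -181239/230 ≈ -788.00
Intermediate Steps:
T(Y) = 2*Y*(-1 + Y) (T(Y) = (2*Y)*(-1 + Y) = 2*Y*(-1 + Y))
j(k, N) = 3 + k
o(v, y) = -6*y (o(v, y) = (2*y)*(-3) = -6*y)
(1/230 + o(j(T(-4), 0), -51)) - 1094 = (1/230 - 6*(-51)) - 1094 = (1/230 + 306) - 1094 = 70381/230 - 1094 = -181239/230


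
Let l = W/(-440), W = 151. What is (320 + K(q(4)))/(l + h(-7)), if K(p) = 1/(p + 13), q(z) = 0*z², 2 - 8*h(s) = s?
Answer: 228855/559 ≈ 409.40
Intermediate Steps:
h(s) = ¼ - s/8
q(z) = 0
l = -151/440 (l = 151/(-440) = 151*(-1/440) = -151/440 ≈ -0.34318)
K(p) = 1/(13 + p)
(320 + K(q(4)))/(l + h(-7)) = (320 + 1/(13 + 0))/(-151/440 + (¼ - ⅛*(-7))) = (320 + 1/13)/(-151/440 + (¼ + 7/8)) = (320 + 1/13)/(-151/440 + 9/8) = 4161/(13*(43/55)) = (4161/13)*(55/43) = 228855/559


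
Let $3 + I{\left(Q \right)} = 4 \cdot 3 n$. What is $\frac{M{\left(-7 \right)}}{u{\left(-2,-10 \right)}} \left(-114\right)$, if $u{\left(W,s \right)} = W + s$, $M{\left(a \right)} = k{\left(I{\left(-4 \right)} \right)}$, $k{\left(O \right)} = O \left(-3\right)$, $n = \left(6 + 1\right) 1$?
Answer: $- \frac{4617}{2} \approx -2308.5$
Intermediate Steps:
$n = 7$ ($n = 7 \cdot 1 = 7$)
$I{\left(Q \right)} = 81$ ($I{\left(Q \right)} = -3 + 4 \cdot 3 \cdot 7 = -3 + 12 \cdot 7 = -3 + 84 = 81$)
$k{\left(O \right)} = - 3 O$
$M{\left(a \right)} = -243$ ($M{\left(a \right)} = \left(-3\right) 81 = -243$)
$\frac{M{\left(-7 \right)}}{u{\left(-2,-10 \right)}} \left(-114\right) = - \frac{243}{-2 - 10} \left(-114\right) = - \frac{243}{-12} \left(-114\right) = \left(-243\right) \left(- \frac{1}{12}\right) \left(-114\right) = \frac{81}{4} \left(-114\right) = - \frac{4617}{2}$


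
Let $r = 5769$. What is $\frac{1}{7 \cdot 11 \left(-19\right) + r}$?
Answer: $\frac{1}{4306} \approx 0.00023223$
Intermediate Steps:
$\frac{1}{7 \cdot 11 \left(-19\right) + r} = \frac{1}{7 \cdot 11 \left(-19\right) + 5769} = \frac{1}{7 \left(-209\right) + 5769} = \frac{1}{-1463 + 5769} = \frac{1}{4306}$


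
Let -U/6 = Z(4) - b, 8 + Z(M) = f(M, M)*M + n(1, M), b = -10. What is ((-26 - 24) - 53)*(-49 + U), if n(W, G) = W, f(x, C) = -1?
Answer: 4429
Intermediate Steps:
Z(M) = -7 - M (Z(M) = -8 + (-M + 1) = -8 + (1 - M) = -7 - M)
U = 6 (U = -6*((-7 - 1*4) - 1*(-10)) = -6*((-7 - 4) + 10) = -6*(-11 + 10) = -6*(-1) = 6)
((-26 - 24) - 53)*(-49 + U) = ((-26 - 24) - 53)*(-49 + 6) = (-50 - 53)*(-43) = -103*(-43) = 4429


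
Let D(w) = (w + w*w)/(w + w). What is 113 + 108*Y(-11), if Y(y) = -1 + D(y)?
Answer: -535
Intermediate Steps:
D(w) = (w + w**2)/(2*w) (D(w) = (w + w**2)/((2*w)) = (w + w**2)*(1/(2*w)) = (w + w**2)/(2*w))
Y(y) = -1/2 + y/2 (Y(y) = -1 + (1/2 + y/2) = -1/2 + y/2)
113 + 108*Y(-11) = 113 + 108*(-1/2 + (1/2)*(-11)) = 113 + 108*(-1/2 - 11/2) = 113 + 108*(-6) = 113 - 648 = -535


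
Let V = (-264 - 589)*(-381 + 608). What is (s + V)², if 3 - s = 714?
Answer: 37768812964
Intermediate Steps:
s = -711 (s = 3 - 1*714 = 3 - 714 = -711)
V = -193631 (V = -853*227 = -193631)
(s + V)² = (-711 - 193631)² = (-194342)² = 37768812964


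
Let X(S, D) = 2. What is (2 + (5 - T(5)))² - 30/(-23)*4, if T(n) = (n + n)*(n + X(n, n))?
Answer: 91407/23 ≈ 3974.2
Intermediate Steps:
T(n) = 2*n*(2 + n) (T(n) = (n + n)*(n + 2) = (2*n)*(2 + n) = 2*n*(2 + n))
(2 + (5 - T(5)))² - 30/(-23)*4 = (2 + (5 - 2*5*(2 + 5)))² - 30/(-23)*4 = (2 + (5 - 2*5*7))² - 30*(-1/23)*4 = (2 + (5 - 1*70))² + (30/23)*4 = (2 + (5 - 70))² + 120/23 = (2 - 65)² + 120/23 = (-63)² + 120/23 = 3969 + 120/23 = 91407/23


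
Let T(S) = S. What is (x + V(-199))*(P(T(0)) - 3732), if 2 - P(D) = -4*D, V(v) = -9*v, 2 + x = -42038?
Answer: 150128770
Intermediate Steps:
x = -42040 (x = -2 - 42038 = -42040)
P(D) = 2 + 4*D (P(D) = 2 - (-4)*D = 2 + 4*D)
(x + V(-199))*(P(T(0)) - 3732) = (-42040 - 9*(-199))*((2 + 4*0) - 3732) = (-42040 + 1791)*((2 + 0) - 3732) = -40249*(2 - 3732) = -40249*(-3730) = 150128770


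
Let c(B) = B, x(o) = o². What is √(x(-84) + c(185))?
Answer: √7241 ≈ 85.094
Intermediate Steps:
√(x(-84) + c(185)) = √((-84)² + 185) = √(7056 + 185) = √7241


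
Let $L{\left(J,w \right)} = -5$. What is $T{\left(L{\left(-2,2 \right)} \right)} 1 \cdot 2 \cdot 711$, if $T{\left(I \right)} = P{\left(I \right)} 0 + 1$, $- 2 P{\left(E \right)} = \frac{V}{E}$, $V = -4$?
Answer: $1422$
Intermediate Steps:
$P{\left(E \right)} = \frac{2}{E}$ ($P{\left(E \right)} = - \frac{\left(-4\right) \frac{1}{E}}{2} = \frac{2}{E}$)
$T{\left(I \right)} = 1$ ($T{\left(I \right)} = \frac{2}{I} 0 + 1 = 0 + 1 = 1$)
$T{\left(L{\left(-2,2 \right)} \right)} 1 \cdot 2 \cdot 711 = 1 \cdot 1 \cdot 2 \cdot 711 = 1 \cdot 2 \cdot 711 = 2 \cdot 711 = 1422$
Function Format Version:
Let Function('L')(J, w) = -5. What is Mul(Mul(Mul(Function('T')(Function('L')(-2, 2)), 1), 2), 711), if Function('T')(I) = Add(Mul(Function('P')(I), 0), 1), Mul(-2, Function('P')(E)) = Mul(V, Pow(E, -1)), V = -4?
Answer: 1422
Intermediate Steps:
Function('P')(E) = Mul(2, Pow(E, -1)) (Function('P')(E) = Mul(Rational(-1, 2), Mul(-4, Pow(E, -1))) = Mul(2, Pow(E, -1)))
Function('T')(I) = 1 (Function('T')(I) = Add(Mul(Mul(2, Pow(I, -1)), 0), 1) = Add(0, 1) = 1)
Mul(Mul(Mul(Function('T')(Function('L')(-2, 2)), 1), 2), 711) = Mul(Mul(Mul(1, 1), 2), 711) = Mul(Mul(1, 2), 711) = Mul(2, 711) = 1422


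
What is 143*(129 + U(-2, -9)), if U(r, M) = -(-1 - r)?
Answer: 18304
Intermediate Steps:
U(r, M) = 1 + r
143*(129 + U(-2, -9)) = 143*(129 + (1 - 2)) = 143*(129 - 1) = 143*128 = 18304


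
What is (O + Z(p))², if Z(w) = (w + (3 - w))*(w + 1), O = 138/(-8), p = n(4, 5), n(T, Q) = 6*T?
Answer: 53361/16 ≈ 3335.1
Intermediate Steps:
p = 24 (p = 6*4 = 24)
O = -69/4 (O = 138*(-⅛) = -69/4 ≈ -17.250)
Z(w) = 3 + 3*w (Z(w) = 3*(1 + w) = 3 + 3*w)
(O + Z(p))² = (-69/4 + (3 + 3*24))² = (-69/4 + (3 + 72))² = (-69/4 + 75)² = (231/4)² = 53361/16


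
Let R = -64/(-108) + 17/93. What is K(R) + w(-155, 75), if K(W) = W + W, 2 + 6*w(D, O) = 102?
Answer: 15248/837 ≈ 18.217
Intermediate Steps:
w(D, O) = 50/3 (w(D, O) = -1/3 + (1/6)*102 = -1/3 + 17 = 50/3)
R = 649/837 (R = -64*(-1/108) + 17*(1/93) = 16/27 + 17/93 = 649/837 ≈ 0.77539)
K(W) = 2*W
K(R) + w(-155, 75) = 2*(649/837) + 50/3 = 1298/837 + 50/3 = 15248/837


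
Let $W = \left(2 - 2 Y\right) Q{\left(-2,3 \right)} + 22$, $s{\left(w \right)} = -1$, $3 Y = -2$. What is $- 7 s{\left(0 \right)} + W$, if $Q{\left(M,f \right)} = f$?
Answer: $39$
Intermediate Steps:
$Y = - \frac{2}{3}$ ($Y = \frac{1}{3} \left(-2\right) = - \frac{2}{3} \approx -0.66667$)
$W = 32$ ($W = \left(2 - - \frac{4}{3}\right) 3 + 22 = \left(2 + \frac{4}{3}\right) 3 + 22 = \frac{10}{3} \cdot 3 + 22 = 10 + 22 = 32$)
$- 7 s{\left(0 \right)} + W = \left(-7\right) \left(-1\right) + 32 = 7 + 32 = 39$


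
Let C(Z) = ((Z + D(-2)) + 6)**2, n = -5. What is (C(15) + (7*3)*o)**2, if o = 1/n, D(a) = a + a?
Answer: 2027776/25 ≈ 81111.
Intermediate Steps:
D(a) = 2*a
o = -1/5 (o = 1/(-5) = -1/5 ≈ -0.20000)
C(Z) = (2 + Z)**2 (C(Z) = ((Z + 2*(-2)) + 6)**2 = ((Z - 4) + 6)**2 = ((-4 + Z) + 6)**2 = (2 + Z)**2)
(C(15) + (7*3)*o)**2 = ((2 + 15)**2 + (7*3)*(-1/5))**2 = (17**2 + 21*(-1/5))**2 = (289 - 21/5)**2 = (1424/5)**2 = 2027776/25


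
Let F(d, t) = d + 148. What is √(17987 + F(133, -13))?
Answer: 2*√4567 ≈ 135.16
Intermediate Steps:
F(d, t) = 148 + d
√(17987 + F(133, -13)) = √(17987 + (148 + 133)) = √(17987 + 281) = √18268 = 2*√4567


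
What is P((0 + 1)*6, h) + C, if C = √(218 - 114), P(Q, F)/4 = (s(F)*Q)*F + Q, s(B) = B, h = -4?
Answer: 408 + 2*√26 ≈ 418.20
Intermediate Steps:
P(Q, F) = 4*Q + 4*Q*F² (P(Q, F) = 4*((F*Q)*F + Q) = 4*(Q*F² + Q) = 4*(Q + Q*F²) = 4*Q + 4*Q*F²)
C = 2*√26 (C = √104 = 2*√26 ≈ 10.198)
P((0 + 1)*6, h) + C = 4*((0 + 1)*6)*(1 + (-4)²) + 2*√26 = 4*(1*6)*(1 + 16) + 2*√26 = 4*6*17 + 2*√26 = 408 + 2*√26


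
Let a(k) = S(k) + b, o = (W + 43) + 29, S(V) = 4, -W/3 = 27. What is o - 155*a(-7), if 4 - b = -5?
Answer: -2024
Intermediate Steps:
W = -81 (W = -3*27 = -81)
o = -9 (o = (-81 + 43) + 29 = -38 + 29 = -9)
b = 9 (b = 4 - 1*(-5) = 4 + 5 = 9)
a(k) = 13 (a(k) = 4 + 9 = 13)
o - 155*a(-7) = -9 - 155*13 = -9 - 2015 = -2024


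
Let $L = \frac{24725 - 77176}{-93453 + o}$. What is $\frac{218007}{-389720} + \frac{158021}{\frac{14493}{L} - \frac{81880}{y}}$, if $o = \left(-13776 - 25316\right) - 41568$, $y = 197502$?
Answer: $\frac{264654757040445869487}{97113575552157344680} \approx 2.7252$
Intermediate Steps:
$o = -80660$ ($o = -39092 - 41568 = -80660$)
$L = \frac{52451}{174113}$ ($L = \frac{24725 - 77176}{-93453 - 80660} = - \frac{52451}{-174113} = \left(-52451\right) \left(- \frac{1}{174113}\right) = \frac{52451}{174113} \approx 0.30125$)
$\frac{218007}{-389720} + \frac{158021}{\frac{14493}{L} - \frac{81880}{y}} = \frac{218007}{-389720} + \frac{158021}{\frac{14493}{\frac{52451}{174113}} - \frac{81880}{197502}} = 218007 \left(- \frac{1}{389720}\right) + \frac{158021}{14493 \cdot \frac{174113}{52451} - \frac{40940}{98751}} = - \frac{218007}{389720} + \frac{158021}{\frac{2523419709}{52451} - \frac{40940}{98751}} = - \frac{218007}{389720} + \frac{158021}{\frac{249188072339519}{5179588701}} = - \frac{218007}{389720} + 158021 \cdot \frac{5179588701}{249188072339519} = - \frac{218007}{389720} + \frac{818483786120721}{249188072339519} = \frac{264654757040445869487}{97113575552157344680}$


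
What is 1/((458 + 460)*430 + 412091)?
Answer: 1/806831 ≈ 1.2394e-6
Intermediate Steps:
1/((458 + 460)*430 + 412091) = 1/(918*430 + 412091) = 1/(394740 + 412091) = 1/806831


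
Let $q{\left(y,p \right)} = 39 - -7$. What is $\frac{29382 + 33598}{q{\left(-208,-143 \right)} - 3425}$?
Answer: $- \frac{62980}{3379} \approx -18.639$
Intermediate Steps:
$q{\left(y,p \right)} = 46$ ($q{\left(y,p \right)} = 39 + 7 = 46$)
$\frac{29382 + 33598}{q{\left(-208,-143 \right)} - 3425} = \frac{29382 + 33598}{46 - 3425} = \frac{62980}{-3379} = 62980 \left(- \frac{1}{3379}\right) = - \frac{62980}{3379}$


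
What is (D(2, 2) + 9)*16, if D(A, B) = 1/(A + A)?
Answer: 148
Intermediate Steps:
D(A, B) = 1/(2*A)
(D(2, 2) + 9)*16 = ((½)/2 + 9)*16 = ((½)*(½) + 9)*16 = (¼ + 9)*16 = (37/4)*16 = 148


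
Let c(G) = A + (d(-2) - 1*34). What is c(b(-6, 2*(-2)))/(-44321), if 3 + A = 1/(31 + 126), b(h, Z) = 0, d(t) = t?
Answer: 6122/6958397 ≈ 0.00087980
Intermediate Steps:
A = -470/157 (A = -3 + 1/(31 + 126) = -3 + 1/157 = -470/157 ≈ -2.9936)
c(G) = -6122/157 (c(G) = -470/157 + (-2 - 1*34) = -470/157 + (-2 - 34) = -470/157 - 36 = -6122/157)
c(b(-6, 2*(-2)))/(-44321) = -6122/157/(-44321) = -6122/157*(-1/44321) = 6122/6958397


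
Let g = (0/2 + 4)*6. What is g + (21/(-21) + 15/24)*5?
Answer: 177/8 ≈ 22.125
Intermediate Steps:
g = 24 (g = (0*(½) + 4)*6 = (0 + 4)*6 = 4*6 = 24)
g + (21/(-21) + 15/24)*5 = 24 + (21/(-21) + 15/24)*5 = 24 + (21*(-1/21) + 15*(1/24))*5 = 24 + (-1 + 5/8)*5 = 24 - 3/8*5 = 24 - 15/8 = 177/8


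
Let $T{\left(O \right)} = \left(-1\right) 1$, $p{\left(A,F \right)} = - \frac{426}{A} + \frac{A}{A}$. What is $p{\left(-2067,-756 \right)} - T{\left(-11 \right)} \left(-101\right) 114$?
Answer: $- \frac{7932315}{689} \approx -11513.0$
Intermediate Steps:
$p{\left(A,F \right)} = 1 - \frac{426}{A}$ ($p{\left(A,F \right)} = - \frac{426}{A} + 1 = 1 - \frac{426}{A}$)
$T{\left(O \right)} = -1$
$p{\left(-2067,-756 \right)} - T{\left(-11 \right)} \left(-101\right) 114 = \frac{-426 - 2067}{-2067} - \left(-1\right) \left(-101\right) 114 = \left(- \frac{1}{2067}\right) \left(-2493\right) - 101 \cdot 114 = \frac{831}{689} - 11514 = - \frac{7932315}{689}$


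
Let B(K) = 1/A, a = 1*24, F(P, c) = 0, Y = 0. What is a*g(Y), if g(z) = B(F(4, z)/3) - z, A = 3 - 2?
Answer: 24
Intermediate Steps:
a = 24
A = 1
B(K) = 1 (B(K) = 1/1 = 1)
g(z) = 1 - z
a*g(Y) = 24*(1 - 1*0) = 24*(1 + 0) = 24*1 = 24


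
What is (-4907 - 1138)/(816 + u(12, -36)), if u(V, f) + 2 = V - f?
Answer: -6045/862 ≈ -7.0128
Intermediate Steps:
u(V, f) = -2 + V - f (u(V, f) = -2 + (V - f) = -2 + V - f)
(-4907 - 1138)/(816 + u(12, -36)) = (-4907 - 1138)/(816 + (-2 + 12 - 1*(-36))) = -6045/(816 + (-2 + 12 + 36)) = -6045/(816 + 46) = -6045/862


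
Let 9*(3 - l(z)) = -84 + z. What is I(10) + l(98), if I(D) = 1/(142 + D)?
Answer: 1985/1368 ≈ 1.4510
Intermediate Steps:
l(z) = 37/3 - z/9 (l(z) = 3 - (-84 + z)/9 = 3 + (28/3 - z/9) = 37/3 - z/9)
I(10) + l(98) = 1/(142 + 10) + (37/3 - ⅑*98) = 1/152 + (37/3 - 98/9) = 1/152 + 13/9 = 1985/1368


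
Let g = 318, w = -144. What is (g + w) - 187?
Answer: -13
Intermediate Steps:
(g + w) - 187 = (318 - 144) - 187 = 174 - 187 = -13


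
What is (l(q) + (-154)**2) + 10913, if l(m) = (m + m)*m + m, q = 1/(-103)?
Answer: 367378960/10609 ≈ 34629.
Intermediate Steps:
q = -1/103 ≈ -0.0097087
l(m) = m + 2*m**2 (l(m) = (2*m)*m + m = 2*m**2 + m = m + 2*m**2)
(l(q) + (-154)**2) + 10913 = (-(1 + 2*(-1/103))/103 + (-154)**2) + 10913 = (-(1 - 2/103)/103 + 23716) + 10913 = (-1/103*101/103 + 23716) + 10913 = (-101/10609 + 23716) + 10913 = 251602943/10609 + 10913 = 367378960/10609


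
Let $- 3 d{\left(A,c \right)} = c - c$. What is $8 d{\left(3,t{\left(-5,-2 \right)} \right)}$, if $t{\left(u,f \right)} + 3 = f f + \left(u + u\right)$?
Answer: $0$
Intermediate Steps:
$t{\left(u,f \right)} = -3 + f^{2} + 2 u$ ($t{\left(u,f \right)} = -3 + \left(f f + \left(u + u\right)\right) = -3 + \left(f^{2} + 2 u\right) = -3 + f^{2} + 2 u$)
$d{\left(A,c \right)} = 0$ ($d{\left(A,c \right)} = - \frac{c - c}{3} = \left(- \frac{1}{3}\right) 0 = 0$)
$8 d{\left(3,t{\left(-5,-2 \right)} \right)} = 8 \cdot 0 = 0$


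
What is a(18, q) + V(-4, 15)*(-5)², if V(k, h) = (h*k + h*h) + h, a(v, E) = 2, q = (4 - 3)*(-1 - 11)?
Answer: 4502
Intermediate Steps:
q = -12 (q = 1*(-12) = -12)
V(k, h) = h + h² + h*k (V(k, h) = (h*k + h²) + h = (h² + h*k) + h = h + h² + h*k)
a(18, q) + V(-4, 15)*(-5)² = 2 + (15*(1 + 15 - 4))*(-5)² = 2 + (15*12)*25 = 2 + 180*25 = 2 + 4500 = 4502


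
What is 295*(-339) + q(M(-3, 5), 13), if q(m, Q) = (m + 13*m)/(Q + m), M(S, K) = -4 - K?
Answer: -200073/2 ≈ -1.0004e+5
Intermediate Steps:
q(m, Q) = 14*m/(Q + m) (q(m, Q) = (14*m)/(Q + m) = 14*m/(Q + m))
295*(-339) + q(M(-3, 5), 13) = 295*(-339) + 14*(-4 - 1*5)/(13 + (-4 - 1*5)) = -100005 + 14*(-4 - 5)/(13 + (-4 - 5)) = -100005 + 14*(-9)/(13 - 9) = -100005 + 14*(-9)/4 = -100005 + 14*(-9)*(1/4) = -100005 - 63/2 = -200073/2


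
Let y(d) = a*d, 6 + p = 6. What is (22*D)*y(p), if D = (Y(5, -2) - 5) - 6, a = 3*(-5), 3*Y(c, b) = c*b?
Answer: 0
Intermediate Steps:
Y(c, b) = b*c/3 (Y(c, b) = (c*b)/3 = (b*c)/3 = b*c/3)
p = 0 (p = -6 + 6 = 0)
a = -15
D = -43/3 (D = ((⅓)*(-2)*5 - 5) - 6 = (-10/3 - 5) - 6 = -25/3 - 6 = -43/3 ≈ -14.333)
y(d) = -15*d
(22*D)*y(p) = (22*(-43/3))*(-15*0) = -946/3*0 = 0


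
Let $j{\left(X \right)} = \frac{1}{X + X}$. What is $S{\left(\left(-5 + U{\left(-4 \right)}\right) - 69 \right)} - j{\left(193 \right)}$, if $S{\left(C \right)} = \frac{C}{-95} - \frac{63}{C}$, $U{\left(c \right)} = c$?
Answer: $\frac{387602}{238355} \approx 1.6262$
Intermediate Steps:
$S{\left(C \right)} = - \frac{63}{C} - \frac{C}{95}$ ($S{\left(C \right)} = C \left(- \frac{1}{95}\right) - \frac{63}{C} = - \frac{C}{95} - \frac{63}{C} = - \frac{63}{C} - \frac{C}{95}$)
$j{\left(X \right)} = \frac{1}{2 X}$
$S{\left(\left(-5 + U{\left(-4 \right)}\right) - 69 \right)} - j{\left(193 \right)} = \left(- \frac{63}{\left(-5 - 4\right) - 69} - \frac{\left(-5 - 4\right) - 69}{95}\right) - \frac{1}{2 \cdot 193} = \left(- \frac{63}{-9 - 69} - \frac{-9 - 69}{95}\right) - \frac{1}{2} \cdot \frac{1}{193} = \left(- \frac{63}{-78} - - \frac{78}{95}\right) - \frac{1}{386} = \left(\left(-63\right) \left(- \frac{1}{78}\right) + \frac{78}{95}\right) - \frac{1}{386} = \left(\frac{21}{26} + \frac{78}{95}\right) - \frac{1}{386} = \frac{4023}{2470} - \frac{1}{386} = \frac{387602}{238355}$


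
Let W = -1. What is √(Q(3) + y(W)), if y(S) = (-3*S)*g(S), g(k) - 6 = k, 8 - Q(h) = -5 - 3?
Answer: √31 ≈ 5.5678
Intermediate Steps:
Q(h) = 16 (Q(h) = 8 - (-5 - 3) = 8 - 1*(-8) = 8 + 8 = 16)
g(k) = 6 + k
y(S) = -3*S*(6 + S) (y(S) = (-3*S)*(6 + S) = -3*S*(6 + S))
√(Q(3) + y(W)) = √(16 - 3*(-1)*(6 - 1)) = √(16 - 3*(-1)*5) = √(16 + 15) = √31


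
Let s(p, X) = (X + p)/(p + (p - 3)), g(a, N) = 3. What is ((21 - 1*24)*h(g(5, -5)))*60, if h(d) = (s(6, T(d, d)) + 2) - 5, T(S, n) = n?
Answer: 360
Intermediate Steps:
s(p, X) = (X + p)/(-3 + 2*p) (s(p, X) = (X + p)/(p + (-3 + p)) = (X + p)/(-3 + 2*p))
h(d) = -7/3 + d/9 (h(d) = ((d + 6)/(-3 + 2*6) + 2) - 5 = ((6 + d)/(-3 + 12) + 2) - 5 = ((6 + d)/9 + 2) - 5 = ((⅔ + d/9) + 2) - 5 = (8/3 + d/9) - 5 = -7/3 + d/9)
((21 - 1*24)*h(g(5, -5)))*60 = ((21 - 1*24)*(-7/3 + (⅑)*3))*60 = ((21 - 24)*(-7/3 + ⅓))*60 = -3*(-2)*60 = 6*60 = 360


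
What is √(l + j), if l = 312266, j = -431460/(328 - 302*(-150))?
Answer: √140590698611/671 ≈ 558.80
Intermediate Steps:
j = -6345/671 (j = -431460/(328 + 45300) = -431460/45628 = -431460*1/45628 = -6345/671 ≈ -9.4560)
√(l + j) = √(312266 - 6345/671) = √(209524141/671) = √140590698611/671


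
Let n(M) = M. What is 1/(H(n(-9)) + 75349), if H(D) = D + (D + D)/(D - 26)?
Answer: 35/2636918 ≈ 1.3273e-5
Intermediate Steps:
H(D) = D + 2*D/(-26 + D) (H(D) = D + (2*D)/(-26 + D) = D + 2*D/(-26 + D))
1/(H(n(-9)) + 75349) = 1/(-9*(-24 - 9)/(-26 - 9) + 75349) = 1/(-9*(-33)/(-35) + 75349) = 1/(-9*(-1/35)*(-33) + 75349) = 1/(-297/35 + 75349) = 1/(2636918/35) = 35/2636918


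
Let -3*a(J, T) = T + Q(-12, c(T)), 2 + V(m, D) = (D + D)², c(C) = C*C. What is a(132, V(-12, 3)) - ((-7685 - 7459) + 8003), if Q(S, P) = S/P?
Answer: 6181424/867 ≈ 7129.7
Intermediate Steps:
c(C) = C²
V(m, D) = -2 + 4*D² (V(m, D) = -2 + (D + D)² = -2 + (2*D)² = -2 + 4*D²)
a(J, T) = 4/T² - T/3 (a(J, T) = -(T - 12/T²)/3 = 4/T² - T/3)
a(132, V(-12, 3)) - ((-7685 - 7459) + 8003) = (4/(-2 + 4*3²)² - (-2 + 4*3²)/3) - ((-7685 - 7459) + 8003) = (4/(-2 + 4*9)² - (-2 + 4*9)/3) - (-15144 + 8003) = (4/(-2 + 36)² - (-2 + 36)/3) - 1*(-7141) = (4/34² - ⅓*34) + 7141 = (4*(1/1156) - 34/3) + 7141 = (1/289 - 34/3) + 7141 = -9823/867 + 7141 = 6181424/867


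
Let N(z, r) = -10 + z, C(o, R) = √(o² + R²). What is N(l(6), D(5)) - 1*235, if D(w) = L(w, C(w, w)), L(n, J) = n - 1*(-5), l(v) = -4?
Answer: -249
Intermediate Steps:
C(o, R) = √(R² + o²)
L(n, J) = 5 + n (L(n, J) = n + 5 = 5 + n)
D(w) = 5 + w
N(l(6), D(5)) - 1*235 = (-10 - 4) - 1*235 = -14 - 235 = -249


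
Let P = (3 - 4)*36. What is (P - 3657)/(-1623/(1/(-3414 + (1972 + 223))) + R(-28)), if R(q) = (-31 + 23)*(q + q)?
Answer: -3693/1978885 ≈ -0.0018662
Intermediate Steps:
R(q) = -16*q
P = -36 (P = -1*36 = -36)
(P - 3657)/(-1623/(1/(-3414 + (1972 + 223))) + R(-28)) = (-36 - 3657)/(-1623/(1/(-3414 + (1972 + 223))) - 16*(-28)) = -3693/(-1623/(1/(-3414 + 2195)) + 448) = -3693/(-1623/(1/(-1219)) + 448) = -3693/(-1623/(-1/1219) + 448) = -3693/(-1623*(-1219) + 448) = -3693/(1978437 + 448) = -3693/1978885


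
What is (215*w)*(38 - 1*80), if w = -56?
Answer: 505680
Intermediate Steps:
(215*w)*(38 - 1*80) = (215*(-56))*(38 - 1*80) = -12040*(38 - 80) = -12040*(-42) = 505680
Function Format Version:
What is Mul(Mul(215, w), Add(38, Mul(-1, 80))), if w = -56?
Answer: 505680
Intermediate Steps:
Mul(Mul(215, w), Add(38, Mul(-1, 80))) = Mul(Mul(215, -56), Add(38, Mul(-1, 80))) = Mul(-12040, Add(38, -80)) = Mul(-12040, -42) = 505680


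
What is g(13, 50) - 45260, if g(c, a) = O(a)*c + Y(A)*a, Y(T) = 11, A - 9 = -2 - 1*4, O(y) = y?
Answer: -44060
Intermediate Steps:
A = 3 (A = 9 + (-2 - 1*4) = 9 + (-2 - 4) = 9 - 6 = 3)
g(c, a) = 11*a + a*c (g(c, a) = a*c + 11*a = 11*a + a*c)
g(13, 50) - 45260 = 50*(11 + 13) - 45260 = 50*24 - 45260 = 1200 - 45260 = -44060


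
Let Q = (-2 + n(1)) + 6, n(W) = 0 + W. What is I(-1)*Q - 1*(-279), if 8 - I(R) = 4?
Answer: 299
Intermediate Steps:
I(R) = 4 (I(R) = 8 - 1*4 = 8 - 4 = 4)
n(W) = W
Q = 5 (Q = (-2 + 1) + 6 = -1 + 6 = 5)
I(-1)*Q - 1*(-279) = 4*5 - 1*(-279) = 20 + 279 = 299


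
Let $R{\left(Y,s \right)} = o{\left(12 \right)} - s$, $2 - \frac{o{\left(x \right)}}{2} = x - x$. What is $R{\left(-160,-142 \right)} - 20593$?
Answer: $-20447$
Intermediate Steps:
$o{\left(x \right)} = 4$ ($o{\left(x \right)} = 4 - 2 \left(x - x\right) = 4 - 0 = 4 + 0 = 4$)
$R{\left(Y,s \right)} = 4 - s$
$R{\left(-160,-142 \right)} - 20593 = \left(4 - -142\right) - 20593 = \left(4 + 142\right) - 20593 = 146 - 20593 = -20447$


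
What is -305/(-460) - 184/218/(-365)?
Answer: 2435349/3660220 ≈ 0.66536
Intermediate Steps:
-305/(-460) - 184/218/(-365) = -305*(-1/460) - 184*1/218*(-1/365) = 61/92 - 92/109*(-1/365) = 61/92 + 92/39785 = 2435349/3660220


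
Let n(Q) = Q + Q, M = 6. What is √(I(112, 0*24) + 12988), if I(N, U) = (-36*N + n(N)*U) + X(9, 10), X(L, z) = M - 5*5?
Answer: 3*√993 ≈ 94.536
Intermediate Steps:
n(Q) = 2*Q
X(L, z) = -19 (X(L, z) = 6 - 5*5 = 6 - 25 = -19)
I(N, U) = -19 - 36*N + 2*N*U (I(N, U) = (-36*N + (2*N)*U) - 19 = (-36*N + 2*N*U) - 19 = -19 - 36*N + 2*N*U)
√(I(112, 0*24) + 12988) = √((-19 - 36*112 + 2*112*(0*24)) + 12988) = √((-19 - 4032 + 2*112*0) + 12988) = √((-19 - 4032 + 0) + 12988) = √(-4051 + 12988) = √8937 = 3*√993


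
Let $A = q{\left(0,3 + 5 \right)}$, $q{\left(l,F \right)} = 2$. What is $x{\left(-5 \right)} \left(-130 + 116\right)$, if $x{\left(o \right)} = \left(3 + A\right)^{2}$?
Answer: $-350$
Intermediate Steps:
$A = 2$
$x{\left(o \right)} = 25$ ($x{\left(o \right)} = \left(3 + 2\right)^{2} = 5^{2} = 25$)
$x{\left(-5 \right)} \left(-130 + 116\right) = 25 \left(-130 + 116\right) = 25 \left(-14\right) = -350$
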